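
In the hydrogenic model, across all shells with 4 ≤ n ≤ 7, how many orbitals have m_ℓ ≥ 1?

Go shell by shell, enumerating (ℓ, m_ℓ) with m_ℓ ≥ 1:
n=4 → 6; n=5 → 10; n=6 → 15; n=7 → 21.
Total orbitals: 6 + 10 + 15 + 21 = 52.

52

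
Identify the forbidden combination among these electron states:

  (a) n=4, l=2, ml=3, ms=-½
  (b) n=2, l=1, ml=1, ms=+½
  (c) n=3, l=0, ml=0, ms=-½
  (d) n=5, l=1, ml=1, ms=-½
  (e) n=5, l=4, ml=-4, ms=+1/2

(a) has |ml| = 3 > l = 2, violating −l ≤ ml ≤ l.
The remaining sets (b), (c), (d), (e) satisfy all four rules.

(a)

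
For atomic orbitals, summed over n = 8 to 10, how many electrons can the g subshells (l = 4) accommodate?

54

A g subshell (l = 4) exists for every n ≥ 5, so shells n = 8, 9, 10 each contribute one — 3 subshells.
Since each g subshell holds 2(2·4+1) = 18 electrons, the total is 3 × 18 = 54.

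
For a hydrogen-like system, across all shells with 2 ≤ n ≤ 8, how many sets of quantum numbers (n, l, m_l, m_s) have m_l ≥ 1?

168

Work shell by shell — for each n, count the (l, m_l) pairs that satisfy m_l ≥ 1:
n=2 → 1; n=3 → 3; n=4 → 6; n=5 → 10; n=6 → 15; n=7 → 21; n=8 → 28.
Orbitals: 1 + 3 + 6 + 10 + 15 + 21 + 28 = 84. Including both spin states (m_s = ±1/2) gives 2 × 84 = 168 states.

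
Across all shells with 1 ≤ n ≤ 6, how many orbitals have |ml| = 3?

12

Count contributing orbitals for each principal shell:
n=4 → 2; n=5 → 4; n=6 → 6.
Total orbitals: 2 + 4 + 6 = 12.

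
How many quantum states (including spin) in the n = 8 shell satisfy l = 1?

6

With n = 8 the allowed l are 0, 1, …, 7.
The (l, ml) pairs meeting l = 1 give: l=1 → 3.
Orbitals: 3. Each orbital carries two spin states, so 3 × 2 = 6 states.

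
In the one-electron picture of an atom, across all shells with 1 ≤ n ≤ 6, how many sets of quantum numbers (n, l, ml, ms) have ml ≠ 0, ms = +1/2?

70

Go shell by shell, enumerating (l, ml) with ml ≠ 0:
n=2 → 2; n=3 → 6; n=4 → 12; n=5 → 20; n=6 → 30.
Orbitals: 2 + 6 + 12 + 20 + 30 = 70. With ms fixed to +1/2 there is one state per orbital, so 70 states.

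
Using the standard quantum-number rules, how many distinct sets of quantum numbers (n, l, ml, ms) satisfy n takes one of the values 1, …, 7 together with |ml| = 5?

12

Count contributing orbitals for each principal shell:
n=6 → 2; n=7 → 4.
Orbitals: 2 + 4 = 6. Including both spin states (ms = ±1/2) gives 2 × 6 = 12 states.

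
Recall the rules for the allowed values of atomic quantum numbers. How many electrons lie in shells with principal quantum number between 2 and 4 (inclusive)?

58

Shell n has n² orbitals: 2²=4 + 3²=9 + 4²=16 = 29 orbitals.
Two spin states per orbital: 2 × 29 = 58 electrons.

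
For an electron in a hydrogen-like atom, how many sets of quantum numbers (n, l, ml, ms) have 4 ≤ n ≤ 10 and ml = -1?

Go shell by shell, enumerating (l, ml) with ml = -1:
n=4 → 3; n=5 → 4; n=6 → 5; n=7 → 6; n=8 → 7; n=9 → 8; n=10 → 9.
Orbitals: 3 + 4 + 5 + 6 + 7 + 8 + 9 = 42. Including both spin states (ms = ±1/2) gives 2 × 42 = 84 states.

84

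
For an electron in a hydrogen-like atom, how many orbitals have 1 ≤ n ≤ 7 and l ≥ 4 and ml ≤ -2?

22

Per-shell orbital counts meeting the constraint:
n=5 → 3; n=6 → 7; n=7 → 12.
Total orbitals: 3 + 7 + 12 = 22.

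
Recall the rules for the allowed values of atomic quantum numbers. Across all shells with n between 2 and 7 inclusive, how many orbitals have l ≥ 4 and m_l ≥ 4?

10

For each n in the range, tally the orbitals obeying l ≥ 4 and m_l ≥ 4:
n=5 → 1; n=6 → 3; n=7 → 6.
Total orbitals: 1 + 3 + 6 = 10.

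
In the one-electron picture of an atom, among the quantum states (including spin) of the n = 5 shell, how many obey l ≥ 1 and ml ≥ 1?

With n = 5 the allowed l are 0, 1, …, 4.
Orbitals with l ≥ 1 and ml ≥ 1, by l: l=1 → 1; l=2 → 2; l=3 → 3; l=4 → 4.
Orbitals: 1 + 2 + 3 + 4 = 10. Each orbital carries two spin states, so 10 × 2 = 20 states.

20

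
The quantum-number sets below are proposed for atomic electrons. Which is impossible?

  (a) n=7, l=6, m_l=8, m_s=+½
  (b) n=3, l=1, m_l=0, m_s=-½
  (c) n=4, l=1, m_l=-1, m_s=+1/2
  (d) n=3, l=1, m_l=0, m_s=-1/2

(a)

(a) has |m_l| = 8 > l = 6, violating −l ≤ m_l ≤ l.
The remaining sets (b), (c), (d) satisfy all four rules.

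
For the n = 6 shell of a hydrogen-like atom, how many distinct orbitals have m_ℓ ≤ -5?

Go through ℓ = 0, …, 5 (the values permitted for n = 6).
Per ℓ-value: ℓ=5 → 1.
Total orbitals: 1.

1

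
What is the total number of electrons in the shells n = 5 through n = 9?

Shell n has n² orbitals: 5²=25 + 6²=36 + 7²=49 + 8²=64 + 9²=81 = 255 orbitals.
Two spin states per orbital: 2 × 255 = 510 electrons.

510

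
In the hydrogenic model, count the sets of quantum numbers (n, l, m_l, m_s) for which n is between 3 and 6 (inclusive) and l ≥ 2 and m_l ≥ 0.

80

Count contributing orbitals for each principal shell:
n=3 → 3; n=4 → 7; n=5 → 12; n=6 → 18.
Orbitals: 3 + 7 + 12 + 18 = 40. Including both spin states (m_s = ±1/2) gives 2 × 40 = 80 states.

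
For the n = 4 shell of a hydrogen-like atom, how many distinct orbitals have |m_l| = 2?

4

With n = 4 the allowed l are 0, 1, …, 3.
Per l-value: l=2 → 2; l=3 → 2.
Total orbitals: 2 + 2 = 4.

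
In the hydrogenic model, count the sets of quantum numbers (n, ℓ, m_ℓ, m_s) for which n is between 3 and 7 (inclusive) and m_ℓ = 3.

For each n in the range, tally the orbitals obeying m_ℓ = 3:
n=4 → 1; n=5 → 2; n=6 → 3; n=7 → 4.
Orbitals: 1 + 2 + 3 + 4 = 10. Including both spin states (m_s = ±1/2) gives 2 × 10 = 20 states.

20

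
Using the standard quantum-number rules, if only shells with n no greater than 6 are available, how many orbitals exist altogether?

Total orbitals = 1² + 2² + 3² + 4² + 5² + 6² = 91.

91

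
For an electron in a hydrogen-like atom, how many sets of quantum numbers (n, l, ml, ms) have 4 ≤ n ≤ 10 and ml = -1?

Work shell by shell — for each n, count the (l, ml) pairs that satisfy ml = -1:
n=4 → 3; n=5 → 4; n=6 → 5; n=7 → 6; n=8 → 7; n=9 → 8; n=10 → 9.
Orbitals: 3 + 4 + 5 + 6 + 7 + 8 + 9 = 42. Including both spin states (ms = ±1/2) gives 2 × 42 = 84 states.

84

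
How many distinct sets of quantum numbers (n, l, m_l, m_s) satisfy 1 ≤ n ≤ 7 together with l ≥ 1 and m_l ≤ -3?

40

Count contributing orbitals for each principal shell:
n=4 → 1; n=5 → 3; n=6 → 6; n=7 → 10.
Orbitals: 1 + 3 + 6 + 10 = 20. Including both spin states (m_s = ±1/2) gives 2 × 20 = 40 states.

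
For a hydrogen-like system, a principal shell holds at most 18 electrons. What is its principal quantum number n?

2n² = 18 ⇒ n² = 9 ⇒ n = 3.

n = 3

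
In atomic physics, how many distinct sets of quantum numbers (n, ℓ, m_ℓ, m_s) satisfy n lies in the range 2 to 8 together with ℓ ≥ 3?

290

Work shell by shell — for each n, count the (ℓ, m_ℓ) pairs that satisfy ℓ ≥ 3:
n=4 → 7; n=5 → 16; n=6 → 27; n=7 → 40; n=8 → 55.
Orbitals: 7 + 16 + 27 + 40 + 55 = 145. Including both spin states (m_s = ±1/2) gives 2 × 145 = 290 states.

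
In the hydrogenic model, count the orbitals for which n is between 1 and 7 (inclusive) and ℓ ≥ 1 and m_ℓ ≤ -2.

35

For each n in the range, tally the orbitals obeying ℓ ≥ 1 and m_ℓ ≤ -2:
n=3 → 1; n=4 → 3; n=5 → 6; n=6 → 10; n=7 → 15.
Total orbitals: 1 + 3 + 6 + 10 + 15 = 35.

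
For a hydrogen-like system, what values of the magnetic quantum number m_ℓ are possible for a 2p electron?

The 2p subshell has ℓ = 1, and m_ℓ takes every integer from −ℓ to +ℓ. With ℓ = 1 that gives the 3 values -1, 0, 1.

-1, 0, 1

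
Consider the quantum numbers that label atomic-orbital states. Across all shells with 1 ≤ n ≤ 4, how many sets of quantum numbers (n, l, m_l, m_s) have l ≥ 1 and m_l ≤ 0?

Go shell by shell, enumerating (l, m_l) with l ≥ 1 and m_l ≤ 0:
n=2 → 2; n=3 → 5; n=4 → 9.
Orbitals: 2 + 5 + 9 = 16. Including both spin states (m_s = ±1/2) gives 2 × 16 = 32 states.

32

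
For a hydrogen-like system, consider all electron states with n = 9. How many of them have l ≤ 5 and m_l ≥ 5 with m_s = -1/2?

With n = 9 the allowed l are 0, 1, …, 8.
Orbitals with l ≤ 5 and m_l ≥ 5, by l: l=5 → 1.
Orbitals: 1. With m_s fixed to a single value there is one state per orbital, giving 1 state.

1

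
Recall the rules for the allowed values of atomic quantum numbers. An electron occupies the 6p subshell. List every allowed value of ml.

-1, 0, 1

The 6p subshell has l = 1, and ml takes every integer from −l to +l. With l = 1 that gives the 3 values -1, 0, 1.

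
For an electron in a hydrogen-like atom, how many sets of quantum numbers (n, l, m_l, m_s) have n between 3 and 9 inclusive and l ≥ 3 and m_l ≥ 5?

40

Go shell by shell, enumerating (l, m_l) with l ≥ 3 and m_l ≥ 5:
n=6 → 1; n=7 → 3; n=8 → 6; n=9 → 10.
Orbitals: 1 + 3 + 6 + 10 = 20. Including both spin states (m_s = ±1/2) gives 2 × 20 = 40 states.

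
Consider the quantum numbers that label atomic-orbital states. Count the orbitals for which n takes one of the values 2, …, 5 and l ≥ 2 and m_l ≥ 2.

10

Count contributing orbitals for each principal shell:
n=3 → 1; n=4 → 3; n=5 → 6.
Total orbitals: 1 + 3 + 6 = 10.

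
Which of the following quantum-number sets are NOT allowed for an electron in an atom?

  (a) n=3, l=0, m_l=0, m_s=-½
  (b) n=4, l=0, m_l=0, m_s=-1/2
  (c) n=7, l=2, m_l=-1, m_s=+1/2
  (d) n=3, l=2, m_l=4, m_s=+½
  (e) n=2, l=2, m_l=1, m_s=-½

(d) and (e)

(d) has |m_l| = 4 > l = 2, violating −l ≤ m_l ≤ l.
(e) has l = 2 ≥ n = 2, violating 0 ≤ l ≤ n−1.
The remaining sets (a), (b), (c) satisfy all four rules.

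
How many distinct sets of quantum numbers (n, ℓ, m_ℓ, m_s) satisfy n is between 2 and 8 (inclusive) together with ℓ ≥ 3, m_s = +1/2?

145

Work shell by shell — for each n, count the (ℓ, m_ℓ) pairs that satisfy ℓ ≥ 3:
n=4 → 7; n=5 → 16; n=6 → 27; n=7 → 40; n=8 → 55.
Orbitals: 7 + 16 + 27 + 40 + 55 = 145. With m_s fixed to +1/2 there is one state per orbital, so 145 states.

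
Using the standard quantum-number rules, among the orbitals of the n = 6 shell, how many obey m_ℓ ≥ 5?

The n = 6 shell has ℓ = 0 through 5; check each.
The (ℓ, m_ℓ) pairs meeting m_ℓ ≥ 5 give: ℓ=5 → 1.
Total orbitals: 1.

1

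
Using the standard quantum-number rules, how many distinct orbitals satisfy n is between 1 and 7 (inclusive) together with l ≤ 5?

127

Count contributing orbitals for each principal shell:
n=1 → 1; n=2 → 4; n=3 → 9; n=4 → 16; n=5 → 25; n=6 → 36; n=7 → 36.
Total orbitals: 1 + 4 + 9 + 16 + 25 + 36 + 36 = 127.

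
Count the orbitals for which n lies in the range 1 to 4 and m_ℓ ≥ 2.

4

Treat each shell separately and count matching orbitals:
n=3 → 1; n=4 → 3.
Total orbitals: 1 + 3 = 4.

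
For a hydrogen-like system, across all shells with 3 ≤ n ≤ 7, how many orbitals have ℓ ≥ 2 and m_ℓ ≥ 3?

20

Count contributing orbitals for each principal shell:
n=4 → 1; n=5 → 3; n=6 → 6; n=7 → 10.
Total orbitals: 1 + 3 + 6 + 10 = 20.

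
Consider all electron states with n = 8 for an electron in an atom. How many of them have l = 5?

22

The n = 8 shell has l = 0 through 7; check each.
The (l, ml) pairs meeting l = 5 give: l=5 → 11.
Orbitals: 11. Each orbital carries two spin states, so 11 × 2 = 22 states.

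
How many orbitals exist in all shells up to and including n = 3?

Total orbitals = 1² + 2² + 3² = 14.

14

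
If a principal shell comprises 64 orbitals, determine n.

n² = 64 ⇒ n = 8.

n = 8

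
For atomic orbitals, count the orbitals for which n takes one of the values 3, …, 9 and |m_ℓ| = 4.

Treat each shell separately and count matching orbitals:
n=5 → 2; n=6 → 4; n=7 → 6; n=8 → 8; n=9 → 10.
Total orbitals: 2 + 4 + 6 + 8 + 10 = 30.

30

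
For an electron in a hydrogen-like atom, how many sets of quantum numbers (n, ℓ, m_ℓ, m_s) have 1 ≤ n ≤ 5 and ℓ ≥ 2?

Work shell by shell — for each n, count the (ℓ, m_ℓ) pairs that satisfy ℓ ≥ 2:
n=3 → 5; n=4 → 12; n=5 → 21.
Orbitals: 5 + 12 + 21 = 38. Including both spin states (m_s = ±1/2) gives 2 × 38 = 76 states.

76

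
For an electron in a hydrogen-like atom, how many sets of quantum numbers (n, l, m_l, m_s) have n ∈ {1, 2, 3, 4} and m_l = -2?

Per-shell orbital counts meeting the constraint:
n=3 → 1; n=4 → 2.
Orbitals: 1 + 2 = 3. Including both spin states (m_s = ±1/2) gives 2 × 3 = 6 states.

6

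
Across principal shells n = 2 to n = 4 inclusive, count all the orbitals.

29

Shell n has n² orbitals: 2²=4 + 3²=9 + 4²=16 = 29 orbitals.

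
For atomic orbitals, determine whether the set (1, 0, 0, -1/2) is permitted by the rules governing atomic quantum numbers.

Valid

n = 1 is a positive integer. ℓ = 0 satisfies 0 ≤ ℓ ≤ n−1 = 0. m_ℓ = 0 lies in the range −ℓ … +ℓ (here 0). m_s = -1/2 is one of ±1/2.
All four constraints are satisfied.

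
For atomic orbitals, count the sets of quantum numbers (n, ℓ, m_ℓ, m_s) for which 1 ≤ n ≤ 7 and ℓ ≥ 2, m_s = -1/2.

115

Per-shell orbital counts meeting the constraint:
n=3 → 5; n=4 → 12; n=5 → 21; n=6 → 32; n=7 → 45.
Orbitals: 5 + 12 + 21 + 32 + 45 = 115. With m_s fixed to -1/2 there is one state per orbital, so 115 states.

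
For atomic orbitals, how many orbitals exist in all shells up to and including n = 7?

140

Total orbitals = 1² + 2² + 3² + 4² + 5² + 6² + 7² = 140.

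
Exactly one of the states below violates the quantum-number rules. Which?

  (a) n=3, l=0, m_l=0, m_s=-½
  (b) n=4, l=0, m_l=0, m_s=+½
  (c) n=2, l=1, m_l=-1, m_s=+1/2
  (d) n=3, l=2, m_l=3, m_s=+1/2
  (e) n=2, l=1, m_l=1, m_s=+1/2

(d)

(d) has |m_l| = 3 > l = 2, violating −l ≤ m_l ≤ l.
The remaining sets (a), (b), (c), (e) satisfy all four rules.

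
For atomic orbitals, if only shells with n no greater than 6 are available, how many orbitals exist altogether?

91

Total orbitals = 1² + 2² + 3² + 4² + 5² + 6² = 91.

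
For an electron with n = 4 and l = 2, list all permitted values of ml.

-2, -1, 0, 1, 2

ml takes every integer from −l to +l. With l = 2 that gives the 5 values -2, -1, 0, 1, 2.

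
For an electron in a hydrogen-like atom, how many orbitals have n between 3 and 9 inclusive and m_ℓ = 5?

Treat each shell separately and count matching orbitals:
n=6 → 1; n=7 → 2; n=8 → 3; n=9 → 4.
Total orbitals: 1 + 2 + 3 + 4 = 10.

10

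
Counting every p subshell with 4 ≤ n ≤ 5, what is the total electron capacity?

12

A p subshell (ℓ = 1) exists for every n ≥ 2, so shells n = 4, 5 each contribute one — 2 subshells.
Since each p subshell holds 2(2·1+1) = 6 electrons, the total is 2 × 6 = 12.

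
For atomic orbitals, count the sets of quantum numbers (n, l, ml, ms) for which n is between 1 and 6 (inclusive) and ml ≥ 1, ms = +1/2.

35

Treat each shell separately and count matching orbitals:
n=2 → 1; n=3 → 3; n=4 → 6; n=5 → 10; n=6 → 15.
Orbitals: 1 + 3 + 6 + 10 + 15 = 35. With ms fixed to +1/2 there is one state per orbital, so 35 states.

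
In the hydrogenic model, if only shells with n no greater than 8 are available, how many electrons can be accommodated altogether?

408

Total orbitals = 1² + 2² + 3² + 4² + 5² + 6² + 7² + 8² = 204. Doubling for spin gives 408 electrons.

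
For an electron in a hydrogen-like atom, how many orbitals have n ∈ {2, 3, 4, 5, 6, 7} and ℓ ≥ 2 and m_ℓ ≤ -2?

Per-shell orbital counts meeting the constraint:
n=3 → 1; n=4 → 3; n=5 → 6; n=6 → 10; n=7 → 15.
Total orbitals: 1 + 3 + 6 + 10 + 15 = 35.

35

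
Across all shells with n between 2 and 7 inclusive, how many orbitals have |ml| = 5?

6

Per-shell orbital counts meeting the constraint:
n=6 → 2; n=7 → 4.
Total orbitals: 2 + 4 = 6.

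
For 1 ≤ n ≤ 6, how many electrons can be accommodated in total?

182

Total orbitals = 1² + 2² + 3² + 4² + 5² + 6² = 91. Doubling for spin gives 182 electrons.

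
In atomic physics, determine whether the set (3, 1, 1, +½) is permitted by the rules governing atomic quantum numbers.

n = 3 is a positive integer. l = 1 satisfies 0 ≤ l ≤ n−1 = 2. ml = 1 lies in the range −l … +l (here −1 … 1). ms = +1/2 is one of ±1/2.
All four constraints are satisfied.

Allowed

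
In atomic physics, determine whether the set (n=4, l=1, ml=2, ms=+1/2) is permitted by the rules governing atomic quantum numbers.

The magnetic quantum number must satisfy −l ≤ ml ≤ l. With l = 1, ml can only be -1, 0, 1, so ml = 2 is forbidden.

Not allowed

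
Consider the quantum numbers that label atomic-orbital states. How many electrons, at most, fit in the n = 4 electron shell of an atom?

32

A shell holds 2n² electrons: 2 × 4² = 2 × 16 = 32.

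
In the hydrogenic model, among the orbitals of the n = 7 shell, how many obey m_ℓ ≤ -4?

The n = 7 shell has ℓ = 0 through 6; check each.
Contributions: ℓ=4 → 1; ℓ=5 → 2; ℓ=6 → 3.
Total orbitals: 1 + 2 + 3 = 6.

6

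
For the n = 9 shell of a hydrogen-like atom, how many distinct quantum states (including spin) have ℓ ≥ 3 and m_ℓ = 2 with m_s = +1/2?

The n = 9 shell has ℓ = 0 through 8; check each.
Per ℓ-value: ℓ=3 → 1; ℓ=4 → 1; ℓ=5 → 1; ℓ=6 → 1; ℓ=7 → 1; ℓ=8 → 1.
Orbitals: 1 + 1 + 1 + 1 + 1 + 1 = 6. With m_s fixed to a single value there is one state per orbital, giving 6 states.

6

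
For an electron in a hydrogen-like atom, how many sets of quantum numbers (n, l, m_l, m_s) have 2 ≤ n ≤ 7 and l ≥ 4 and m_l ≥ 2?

Work shell by shell — for each n, count the (l, m_l) pairs that satisfy l ≥ 4 and m_l ≥ 2:
n=5 → 3; n=6 → 7; n=7 → 12.
Orbitals: 3 + 7 + 12 = 22. Including both spin states (m_s = ±1/2) gives 2 × 22 = 44 states.

44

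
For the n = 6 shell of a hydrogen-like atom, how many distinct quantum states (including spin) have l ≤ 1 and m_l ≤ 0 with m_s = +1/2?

3

Orbitals with l ≤ 1 and m_l ≤ 0, by l: l=0 → 1; l=1 → 2.
Orbitals: 1 + 2 = 3. With m_s fixed to a single value there is one state per orbital, giving 3 states.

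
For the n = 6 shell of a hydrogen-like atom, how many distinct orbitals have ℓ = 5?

For n = 6, ℓ ranges over 0 … 5.
Orbitals with ℓ = 5, by ℓ: ℓ=5 → 11.
Total orbitals: 11.

11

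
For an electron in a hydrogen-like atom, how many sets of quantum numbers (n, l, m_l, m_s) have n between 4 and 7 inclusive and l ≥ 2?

Count contributing orbitals for each principal shell:
n=4 → 12; n=5 → 21; n=6 → 32; n=7 → 45.
Orbitals: 12 + 21 + 32 + 45 = 110. Including both spin states (m_s = ±1/2) gives 2 × 110 = 220 states.

220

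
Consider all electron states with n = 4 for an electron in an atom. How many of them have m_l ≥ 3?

With n = 4 the allowed l are 0, 1, …, 3.
Orbitals with m_l ≥ 3, by l: l=3 → 1.
Orbitals: 1. Each orbital carries two spin states, so 1 × 2 = 2 states.

2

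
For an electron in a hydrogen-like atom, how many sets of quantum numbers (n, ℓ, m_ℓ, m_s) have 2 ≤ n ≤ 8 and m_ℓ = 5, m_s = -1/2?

Go shell by shell, enumerating (ℓ, m_ℓ) with m_ℓ = 5:
n=6 → 1; n=7 → 2; n=8 → 3.
Orbitals: 1 + 2 + 3 = 6. With m_s fixed to -1/2 there is one state per orbital, so 6 states.

6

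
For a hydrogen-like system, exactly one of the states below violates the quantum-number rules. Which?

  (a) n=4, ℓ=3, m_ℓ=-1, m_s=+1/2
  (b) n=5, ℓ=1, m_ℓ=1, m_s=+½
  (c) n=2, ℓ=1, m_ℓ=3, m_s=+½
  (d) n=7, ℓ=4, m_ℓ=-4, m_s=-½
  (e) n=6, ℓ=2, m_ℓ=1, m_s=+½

(c) has |m_ℓ| = 3 > ℓ = 1, violating −ℓ ≤ m_ℓ ≤ ℓ.
The remaining sets (a), (b), (d), (e) satisfy all four rules.

(c)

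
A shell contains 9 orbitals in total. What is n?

n² = 9 ⇒ n = 3.

n = 3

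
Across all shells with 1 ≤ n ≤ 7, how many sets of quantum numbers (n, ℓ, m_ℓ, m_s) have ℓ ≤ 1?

Work shell by shell — for each n, count the (ℓ, m_ℓ) pairs that satisfy ℓ ≤ 1:
n=1 → 1; n=2 → 4; n=3 → 4; n=4 → 4; n=5 → 4; n=6 → 4; n=7 → 4.
Orbitals: 1 + 4 + 4 + 4 + 4 + 4 + 4 = 25. Including both spin states (m_s = ±1/2) gives 2 × 25 = 50 states.

50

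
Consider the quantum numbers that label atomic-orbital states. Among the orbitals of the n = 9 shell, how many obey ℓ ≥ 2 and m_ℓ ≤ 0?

42

The (ℓ, m_ℓ) pairs meeting ℓ ≥ 2 and m_ℓ ≤ 0 give: ℓ=2 → 3; ℓ=3 → 4; ℓ=4 → 5; ℓ=5 → 6; ℓ=6 → 7; ℓ=7 → 8; ℓ=8 → 9.
Total orbitals: 3 + 4 + 5 + 6 + 7 + 8 + 9 = 42.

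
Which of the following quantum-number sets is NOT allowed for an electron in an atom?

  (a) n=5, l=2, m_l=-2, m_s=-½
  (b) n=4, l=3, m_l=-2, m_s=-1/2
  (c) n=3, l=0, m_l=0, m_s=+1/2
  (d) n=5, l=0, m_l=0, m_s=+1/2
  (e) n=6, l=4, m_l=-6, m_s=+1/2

(e) has |m_l| = 6 > l = 4, violating −l ≤ m_l ≤ l.
The remaining sets (a), (b), (c), (d) satisfy all four rules.

(e)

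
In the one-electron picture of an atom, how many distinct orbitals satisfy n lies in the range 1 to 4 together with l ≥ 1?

Per-shell orbital counts meeting the constraint:
n=2 → 3; n=3 → 8; n=4 → 15.
Total orbitals: 3 + 8 + 15 = 26.

26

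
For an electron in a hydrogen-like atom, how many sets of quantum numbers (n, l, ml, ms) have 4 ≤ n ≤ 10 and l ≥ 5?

410

Go shell by shell, enumerating (l, ml) with l ≥ 5:
n=6 → 11; n=7 → 24; n=8 → 39; n=9 → 56; n=10 → 75.
Orbitals: 11 + 24 + 39 + 56 + 75 = 205. Including both spin states (ms = ±1/2) gives 2 × 205 = 410 states.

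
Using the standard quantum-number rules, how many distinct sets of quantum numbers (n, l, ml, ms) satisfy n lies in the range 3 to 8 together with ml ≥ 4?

40

Count contributing orbitals for each principal shell:
n=5 → 1; n=6 → 3; n=7 → 6; n=8 → 10.
Orbitals: 1 + 3 + 6 + 10 = 20. Including both spin states (ms = ±1/2) gives 2 × 20 = 40 states.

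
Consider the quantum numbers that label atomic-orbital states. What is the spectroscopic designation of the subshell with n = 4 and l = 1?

4p

l = 1 corresponds to the letter 'p', so the subshell is 4p.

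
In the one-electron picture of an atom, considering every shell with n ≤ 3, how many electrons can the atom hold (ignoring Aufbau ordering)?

28

Total orbitals = 1² + 2² + 3² = 14. Doubling for spin gives 28 electrons.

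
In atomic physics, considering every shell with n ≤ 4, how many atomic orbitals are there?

30

Total orbitals = 1² + 2² + 3² + 4² = 30.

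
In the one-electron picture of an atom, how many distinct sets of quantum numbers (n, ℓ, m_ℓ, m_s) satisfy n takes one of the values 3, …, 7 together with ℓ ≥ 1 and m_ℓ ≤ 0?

Count contributing orbitals for each principal shell:
n=3 → 5; n=4 → 9; n=5 → 14; n=6 → 20; n=7 → 27.
Orbitals: 5 + 9 + 14 + 20 + 27 = 75. Including both spin states (m_s = ±1/2) gives 2 × 75 = 150 states.

150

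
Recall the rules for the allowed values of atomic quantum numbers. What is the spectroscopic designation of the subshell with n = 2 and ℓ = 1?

ℓ = 1 corresponds to the letter 'p', so the subshell is 2p.

2p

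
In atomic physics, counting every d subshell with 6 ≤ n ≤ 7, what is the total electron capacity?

A d subshell (l = 2) exists for every n ≥ 3, so shells n = 6, 7 each contribute one — 2 subshells.
Since each d subshell holds 2(2·2+1) = 10 electrons, the total is 2 × 10 = 20.

20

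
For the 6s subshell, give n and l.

n = 6, l = 0

The leading integer gives n = 6; the letter 's' means l = 0.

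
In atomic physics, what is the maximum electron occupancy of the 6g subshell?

A subshell with l = 4 has 2l+1 = 9 orbitals, each holding 2 electrons (spin ±1/2), so 9 × 2 = 18.

18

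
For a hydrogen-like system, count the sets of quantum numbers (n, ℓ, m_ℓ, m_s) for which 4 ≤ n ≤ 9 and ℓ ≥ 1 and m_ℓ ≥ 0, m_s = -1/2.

Count contributing orbitals for each principal shell:
n=4 → 9; n=5 → 14; n=6 → 20; n=7 → 27; n=8 → 35; n=9 → 44.
Orbitals: 9 + 14 + 20 + 27 + 35 + 44 = 149. With m_s fixed to -1/2 there is one state per orbital, so 149 states.

149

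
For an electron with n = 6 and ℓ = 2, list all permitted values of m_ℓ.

-2, -1, 0, 1, 2

m_ℓ takes every integer from −ℓ to +ℓ. With ℓ = 2 that gives the 5 values -2, -1, 0, 1, 2.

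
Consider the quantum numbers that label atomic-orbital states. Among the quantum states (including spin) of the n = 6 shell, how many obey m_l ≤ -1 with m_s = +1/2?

15

Orbitals with m_l ≤ -1, by l: l=1 → 1; l=2 → 2; l=3 → 3; l=4 → 4; l=5 → 5.
Orbitals: 1 + 2 + 3 + 4 + 5 = 15. With m_s fixed to a single value there is one state per orbital, giving 15 states.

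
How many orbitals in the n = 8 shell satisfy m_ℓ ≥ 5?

With n = 8 the allowed ℓ are 0, 1, …, 7.
Per ℓ-value: ℓ=5 → 1; ℓ=6 → 2; ℓ=7 → 3.
Total orbitals: 1 + 2 + 3 = 6.

6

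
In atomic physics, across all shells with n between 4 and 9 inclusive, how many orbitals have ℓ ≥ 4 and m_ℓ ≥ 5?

20

Go shell by shell, enumerating (ℓ, m_ℓ) with ℓ ≥ 4 and m_ℓ ≥ 5:
n=6 → 1; n=7 → 3; n=8 → 6; n=9 → 10.
Total orbitals: 1 + 3 + 6 + 10 = 20.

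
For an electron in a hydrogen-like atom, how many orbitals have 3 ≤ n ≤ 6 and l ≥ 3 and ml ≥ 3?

Count contributing orbitals for each principal shell:
n=4 → 1; n=5 → 3; n=6 → 6.
Total orbitals: 1 + 3 + 6 = 10.

10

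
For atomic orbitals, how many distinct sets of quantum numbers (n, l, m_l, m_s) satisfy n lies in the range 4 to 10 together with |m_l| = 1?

168

Go shell by shell, enumerating (l, m_l) with |m_l| = 1:
n=4 → 6; n=5 → 8; n=6 → 10; n=7 → 12; n=8 → 14; n=9 → 16; n=10 → 18.
Orbitals: 6 + 8 + 10 + 12 + 14 + 16 + 18 = 84. Including both spin states (m_s = ±1/2) gives 2 × 84 = 168 states.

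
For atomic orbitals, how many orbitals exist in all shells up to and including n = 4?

30

Total orbitals = 1² + 2² + 3² + 4² = 30.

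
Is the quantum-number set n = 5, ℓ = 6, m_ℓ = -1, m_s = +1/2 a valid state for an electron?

Not allowed

The orbital quantum number must satisfy 0 ≤ ℓ ≤ n−1. With n = 5 the allowed ℓ values are 0, 1, 2, 3, 4, so ℓ = 6 is out of range.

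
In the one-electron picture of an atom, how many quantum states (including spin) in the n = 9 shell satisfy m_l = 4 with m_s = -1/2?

With n = 9 the allowed l are 0, 1, …, 8.
Per l-value: l=4 → 1; l=5 → 1; l=6 → 1; l=7 → 1; l=8 → 1.
Orbitals: 1 + 1 + 1 + 1 + 1 = 5. With m_s fixed to a single value there is one state per orbital, giving 5 states.

5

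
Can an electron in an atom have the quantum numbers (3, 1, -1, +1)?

Not allowed

The spin quantum number for an electron can only be ms = +1/2 or −1/2; ms = +1 is not one of those.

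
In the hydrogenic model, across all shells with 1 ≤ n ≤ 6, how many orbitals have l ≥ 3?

50

Go shell by shell, enumerating (l, m_l) with l ≥ 3:
n=4 → 7; n=5 → 16; n=6 → 27.
Total orbitals: 7 + 16 + 27 = 50.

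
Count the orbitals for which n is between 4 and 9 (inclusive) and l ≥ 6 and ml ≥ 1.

Work shell by shell — for each n, count the (l, ml) pairs that satisfy l ≥ 6 and ml ≥ 1:
n=7 → 6; n=8 → 13; n=9 → 21.
Total orbitals: 6 + 13 + 21 = 40.

40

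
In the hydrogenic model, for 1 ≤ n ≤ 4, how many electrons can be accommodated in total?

60

Total orbitals = 1² + 2² + 3² + 4² = 30. Doubling for spin gives 60 electrons.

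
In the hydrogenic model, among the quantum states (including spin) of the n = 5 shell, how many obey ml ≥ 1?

Orbitals with ml ≥ 1, by l: l=1 → 1; l=2 → 2; l=3 → 3; l=4 → 4.
Orbitals: 1 + 2 + 3 + 4 = 10. Each orbital carries two spin states, so 10 × 2 = 20 states.

20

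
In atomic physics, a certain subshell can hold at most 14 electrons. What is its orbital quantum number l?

l = 3

2(2l+1) = 14 ⇒ 2l+1 = 7 ⇒ l = 3.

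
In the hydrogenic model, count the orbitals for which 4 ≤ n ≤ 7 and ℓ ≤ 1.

For each n in the range, tally the orbitals obeying ℓ ≤ 1:
n=4 → 4; n=5 → 4; n=6 → 4; n=7 → 4.
Total orbitals: 4 + 4 + 4 + 4 = 16.

16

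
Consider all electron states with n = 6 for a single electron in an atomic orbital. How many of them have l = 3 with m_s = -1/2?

7

The n = 6 shell has l = 0 through 5; check each.
Orbitals with l = 3, by l: l=3 → 7.
Orbitals: 7. With m_s fixed to a single value there is one state per orbital, giving 7 states.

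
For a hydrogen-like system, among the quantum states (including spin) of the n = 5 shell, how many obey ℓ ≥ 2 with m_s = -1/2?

With n = 5 the allowed ℓ are 0, 1, …, 4.
Contributions: ℓ=2 → 5; ℓ=3 → 7; ℓ=4 → 9.
Orbitals: 5 + 7 + 9 = 21. With m_s fixed to a single value there is one state per orbital, giving 21 states.

21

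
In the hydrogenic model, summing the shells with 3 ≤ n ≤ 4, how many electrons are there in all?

Shell n has n² orbitals: 3²=9 + 4²=16 = 25 orbitals.
Two spin states per orbital: 2 × 25 = 50 electrons.

50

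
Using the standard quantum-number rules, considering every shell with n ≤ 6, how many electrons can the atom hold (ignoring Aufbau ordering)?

182

Total orbitals = 1² + 2² + 3² + 4² + 5² + 6² = 91. Doubling for spin gives 182 electrons.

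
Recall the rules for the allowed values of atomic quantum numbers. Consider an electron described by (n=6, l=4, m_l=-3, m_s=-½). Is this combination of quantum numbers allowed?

Valid

n = 6 is a positive integer. l = 4 satisfies 0 ≤ l ≤ n−1 = 5. m_l = -3 lies in the range −l … +l (here −4 … 4). m_s = -1/2 is one of ±1/2.
All four constraints are satisfied.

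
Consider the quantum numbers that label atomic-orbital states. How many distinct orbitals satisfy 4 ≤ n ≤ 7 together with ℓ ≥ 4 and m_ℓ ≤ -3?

For each n in the range, tally the orbitals obeying ℓ ≥ 4 and m_ℓ ≤ -3:
n=5 → 2; n=6 → 5; n=7 → 9.
Total orbitals: 2 + 5 + 9 = 16.

16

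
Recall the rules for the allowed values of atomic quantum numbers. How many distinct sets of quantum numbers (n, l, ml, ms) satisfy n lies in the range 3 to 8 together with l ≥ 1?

Treat each shell separately and count matching orbitals:
n=3 → 8; n=4 → 15; n=5 → 24; n=6 → 35; n=7 → 48; n=8 → 63.
Orbitals: 8 + 15 + 24 + 35 + 48 + 63 = 193. Including both spin states (ms = ±1/2) gives 2 × 193 = 386 states.

386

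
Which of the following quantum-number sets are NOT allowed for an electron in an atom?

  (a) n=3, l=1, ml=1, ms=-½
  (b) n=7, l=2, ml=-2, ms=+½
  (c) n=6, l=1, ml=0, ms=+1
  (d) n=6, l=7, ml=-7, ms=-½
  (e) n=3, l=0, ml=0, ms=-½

(c) and (d)

(c) has ms = +1, but an electron's spin must be ±1/2.
(d) has l = 7 ≥ n = 6, violating 0 ≤ l ≤ n−1.
The remaining sets (a), (b), (e) satisfy all four rules.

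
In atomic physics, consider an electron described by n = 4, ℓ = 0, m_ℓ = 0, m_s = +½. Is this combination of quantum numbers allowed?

n = 4 is a positive integer. ℓ = 0 satisfies 0 ≤ ℓ ≤ n−1 = 3. m_ℓ = 0 lies in the range −ℓ … +ℓ (here 0). m_s = +1/2 is one of ±1/2.
All four constraints are satisfied.

Valid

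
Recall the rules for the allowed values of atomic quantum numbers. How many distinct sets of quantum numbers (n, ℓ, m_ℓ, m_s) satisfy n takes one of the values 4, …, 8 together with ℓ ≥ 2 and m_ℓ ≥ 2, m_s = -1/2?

For each n in the range, tally the orbitals obeying ℓ ≥ 2 and m_ℓ ≥ 2:
n=4 → 3; n=5 → 6; n=6 → 10; n=7 → 15; n=8 → 21.
Orbitals: 3 + 6 + 10 + 15 + 21 = 55. With m_s fixed to -1/2 there is one state per orbital, so 55 states.

55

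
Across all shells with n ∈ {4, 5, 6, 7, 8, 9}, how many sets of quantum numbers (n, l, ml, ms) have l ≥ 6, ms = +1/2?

Count contributing orbitals for each principal shell:
n=7 → 13; n=8 → 28; n=9 → 45.
Orbitals: 13 + 28 + 45 = 86. With ms fixed to +1/2 there is one state per orbital, so 86 states.

86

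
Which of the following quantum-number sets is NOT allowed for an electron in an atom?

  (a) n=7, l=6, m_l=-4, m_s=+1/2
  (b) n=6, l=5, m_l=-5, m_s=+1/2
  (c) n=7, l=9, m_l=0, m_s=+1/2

(c) has l = 9 ≥ n = 7, violating 0 ≤ l ≤ n−1.
The remaining sets (a), (b) satisfy all four rules.

(c)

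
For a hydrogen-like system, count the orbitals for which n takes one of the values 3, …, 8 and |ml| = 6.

Work shell by shell — for each n, count the (l, ml) pairs that satisfy |ml| = 6:
n=7 → 2; n=8 → 4.
Total orbitals: 2 + 4 = 6.

6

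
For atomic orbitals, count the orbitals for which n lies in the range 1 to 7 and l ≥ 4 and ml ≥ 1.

Count contributing orbitals for each principal shell:
n=5 → 4; n=6 → 9; n=7 → 15.
Total orbitals: 4 + 9 + 15 = 28.

28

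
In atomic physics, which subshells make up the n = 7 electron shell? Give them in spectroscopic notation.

7s, 7p, 7d, 7f, 7g, 7h, 7i

For n = 7, l runs from 0 to 6. In spectroscopic notation l = 0,1,2,… ↔ s,p,d,f,g,h,i, so the subshells are 7s, 7p, 7d, 7f, 7g, 7h, 7i.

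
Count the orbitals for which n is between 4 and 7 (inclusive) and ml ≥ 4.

10

Work shell by shell — for each n, count the (l, ml) pairs that satisfy ml ≥ 4:
n=5 → 1; n=6 → 3; n=7 → 6.
Total orbitals: 1 + 3 + 6 = 10.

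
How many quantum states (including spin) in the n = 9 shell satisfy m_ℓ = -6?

6

Go through ℓ = 0, …, 8 (the values permitted for n = 9).
Orbitals with m_ℓ = -6, by ℓ: ℓ=6 → 1; ℓ=7 → 1; ℓ=8 → 1.
Orbitals: 1 + 1 + 1 = 3. Each orbital carries two spin states, so 3 × 2 = 6 states.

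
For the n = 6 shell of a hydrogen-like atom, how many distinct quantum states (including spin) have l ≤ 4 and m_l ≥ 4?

2

The n = 6 shell has l = 0 through 5; check each.
Orbitals with l ≤ 4 and m_l ≥ 4, by l: l=4 → 1.
Orbitals: 1. Each orbital carries two spin states, so 1 × 2 = 2 states.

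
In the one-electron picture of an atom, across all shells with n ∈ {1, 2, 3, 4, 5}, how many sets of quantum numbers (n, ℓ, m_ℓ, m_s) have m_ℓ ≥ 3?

8

Work shell by shell — for each n, count the (ℓ, m_ℓ) pairs that satisfy m_ℓ ≥ 3:
n=4 → 1; n=5 → 3.
Orbitals: 1 + 3 = 4. Including both spin states (m_s = ±1/2) gives 2 × 4 = 8 states.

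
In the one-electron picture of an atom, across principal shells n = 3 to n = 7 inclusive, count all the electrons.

Shell n has n² orbitals: 3²=9 + 4²=16 + 5²=25 + 6²=36 + 7²=49 = 135 orbitals.
Two spin states per orbital: 2 × 135 = 270 electrons.

270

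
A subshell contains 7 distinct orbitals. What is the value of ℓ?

2ℓ+1 = 7 gives ℓ = 3.

ℓ = 3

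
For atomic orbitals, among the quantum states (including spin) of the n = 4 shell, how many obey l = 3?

For n = 4, l ranges over 0 … 3.
Per l-value: l=3 → 7.
Orbitals: 7. Each orbital carries two spin states, so 7 × 2 = 14 states.

14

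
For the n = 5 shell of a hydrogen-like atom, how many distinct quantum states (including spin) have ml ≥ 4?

2

For n = 5, l ranges over 0 … 4.
Orbitals with ml ≥ 4, by l: l=4 → 1.
Orbitals: 1. Each orbital carries two spin states, so 1 × 2 = 2 states.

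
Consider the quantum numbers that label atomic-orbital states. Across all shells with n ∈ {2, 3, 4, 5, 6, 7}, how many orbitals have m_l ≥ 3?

20

For each n in the range, tally the orbitals obeying m_l ≥ 3:
n=4 → 1; n=5 → 3; n=6 → 6; n=7 → 10.
Total orbitals: 1 + 3 + 6 + 10 = 20.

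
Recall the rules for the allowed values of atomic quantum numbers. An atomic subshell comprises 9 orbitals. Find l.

2l+1 = 9 gives l = 4.

l = 4 (g)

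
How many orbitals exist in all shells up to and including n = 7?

140

Total orbitals = 1² + 2² + 3² + 4² + 5² + 6² + 7² = 140.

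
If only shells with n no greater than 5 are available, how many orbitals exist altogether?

55

Total orbitals = 1² + 2² + 3² + 4² + 5² = 55.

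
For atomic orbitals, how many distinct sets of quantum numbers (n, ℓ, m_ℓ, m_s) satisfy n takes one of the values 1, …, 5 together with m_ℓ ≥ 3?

Go shell by shell, enumerating (ℓ, m_ℓ) with m_ℓ ≥ 3:
n=4 → 1; n=5 → 3.
Orbitals: 1 + 3 = 4. Including both spin states (m_s = ±1/2) gives 2 × 4 = 8 states.

8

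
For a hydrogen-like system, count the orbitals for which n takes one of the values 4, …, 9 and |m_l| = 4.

30

For each n in the range, tally the orbitals obeying |m_l| = 4:
n=5 → 2; n=6 → 4; n=7 → 6; n=8 → 8; n=9 → 10.
Total orbitals: 2 + 4 + 6 + 8 + 10 = 30.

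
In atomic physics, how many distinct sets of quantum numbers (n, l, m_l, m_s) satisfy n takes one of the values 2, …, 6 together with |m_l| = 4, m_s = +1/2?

6

For each n in the range, tally the orbitals obeying |m_l| = 4:
n=5 → 2; n=6 → 4.
Orbitals: 2 + 4 = 6. With m_s fixed to +1/2 there is one state per orbital, so 6 states.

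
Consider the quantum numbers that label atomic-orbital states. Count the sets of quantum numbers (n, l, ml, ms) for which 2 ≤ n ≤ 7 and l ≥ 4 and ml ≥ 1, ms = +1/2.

28

Treat each shell separately and count matching orbitals:
n=5 → 4; n=6 → 9; n=7 → 15.
Orbitals: 4 + 9 + 15 = 28. With ms fixed to +1/2 there is one state per orbital, so 28 states.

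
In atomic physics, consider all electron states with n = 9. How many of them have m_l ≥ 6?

For n = 9, l ranges over 0 … 8.
Contributions: l=6 → 1; l=7 → 2; l=8 → 3.
Orbitals: 1 + 2 + 3 = 6. Each orbital carries two spin states, so 6 × 2 = 12 states.

12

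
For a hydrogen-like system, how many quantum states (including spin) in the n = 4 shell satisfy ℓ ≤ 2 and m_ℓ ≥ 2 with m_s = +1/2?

1

The n = 4 shell has ℓ = 0 through 3; check each.
Orbitals with ℓ ≤ 2 and m_ℓ ≥ 2, by ℓ: ℓ=2 → 1.
Orbitals: 1. With m_s fixed to a single value there is one state per orbital, giving 1 state.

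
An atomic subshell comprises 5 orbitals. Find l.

l = 2

2l+1 = 5 gives l = 2.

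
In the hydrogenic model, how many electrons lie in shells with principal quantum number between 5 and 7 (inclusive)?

220

Shell n has n² orbitals: 5²=25 + 6²=36 + 7²=49 = 110 orbitals.
Two spin states per orbital: 2 × 110 = 220 electrons.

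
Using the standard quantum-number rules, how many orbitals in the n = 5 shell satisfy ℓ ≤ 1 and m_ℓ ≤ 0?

3

With n = 5 the allowed ℓ are 0, 1, …, 4.
The (ℓ, m_ℓ) pairs meeting ℓ ≤ 1 and m_ℓ ≤ 0 give: ℓ=0 → 1; ℓ=1 → 2.
Total orbitals: 1 + 2 = 3.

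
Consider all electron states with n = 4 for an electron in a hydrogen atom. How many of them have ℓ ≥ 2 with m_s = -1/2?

For n = 4, ℓ ranges over 0 … 3.
Contributions: ℓ=2 → 5; ℓ=3 → 7.
Orbitals: 5 + 7 = 12. With m_s fixed to a single value there is one state per orbital, giving 12 states.

12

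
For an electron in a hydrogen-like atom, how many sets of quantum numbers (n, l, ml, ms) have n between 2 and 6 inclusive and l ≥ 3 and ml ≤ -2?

Count contributing orbitals for each principal shell:
n=4 → 2; n=5 → 5; n=6 → 9.
Orbitals: 2 + 5 + 9 = 16. Including both spin states (ms = ±1/2) gives 2 × 16 = 32 states.

32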